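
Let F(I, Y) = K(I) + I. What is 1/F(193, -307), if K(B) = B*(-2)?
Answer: -1/193 ≈ -0.0051813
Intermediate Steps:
K(B) = -2*B
F(I, Y) = -I (F(I, Y) = -2*I + I = -I)
1/F(193, -307) = 1/(-1*193) = 1/(-193) = -1/193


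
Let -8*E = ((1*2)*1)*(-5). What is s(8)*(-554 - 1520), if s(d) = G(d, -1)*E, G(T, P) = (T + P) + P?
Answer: -15555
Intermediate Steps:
G(T, P) = T + 2*P (G(T, P) = (P + T) + P = T + 2*P)
E = 5/4 (E = -(1*2)*1*(-5)/8 = -2*1*(-5)/8 = -(-5)/4 = -⅛*(-10) = 5/4 ≈ 1.2500)
s(d) = -5/2 + 5*d/4 (s(d) = (d + 2*(-1))*(5/4) = (d - 2)*(5/4) = (-2 + d)*(5/4) = -5/2 + 5*d/4)
s(8)*(-554 - 1520) = (-5/2 + (5/4)*8)*(-554 - 1520) = (-5/2 + 10)*(-2074) = (15/2)*(-2074) = -15555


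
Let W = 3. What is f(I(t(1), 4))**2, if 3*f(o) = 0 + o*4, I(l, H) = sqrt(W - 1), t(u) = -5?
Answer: 32/9 ≈ 3.5556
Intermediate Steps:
I(l, H) = sqrt(2) (I(l, H) = sqrt(3 - 1) = sqrt(2))
f(o) = 4*o/3 (f(o) = (0 + o*4)/3 = (0 + 4*o)/3 = (4*o)/3 = 4*o/3)
f(I(t(1), 4))**2 = (4*sqrt(2)/3)**2 = 32/9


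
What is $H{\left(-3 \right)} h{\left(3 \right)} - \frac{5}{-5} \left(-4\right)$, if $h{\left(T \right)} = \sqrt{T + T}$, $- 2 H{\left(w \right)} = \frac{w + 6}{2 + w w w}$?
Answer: $- \frac{6 \sqrt{6}}{25} \approx -0.58788$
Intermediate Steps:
$H{\left(w \right)} = - \frac{6 + w}{2 \left(2 + w^{3}\right)}$ ($H{\left(w \right)} = - \frac{\left(w + 6\right) \frac{1}{2 + w w w}}{2} = - \frac{\left(6 + w\right) \frac{1}{2 + w^{2} w}}{2} = - \frac{\left(6 + w\right) \frac{1}{2 + w^{3}}}{2} = - \frac{\frac{1}{2 + w^{3}} \left(6 + w\right)}{2} = - \frac{6 + w}{2 \left(2 + w^{3}\right)}$)
$h{\left(T \right)} = \sqrt{2} \sqrt{T}$ ($h{\left(T \right)} = \sqrt{2 T} = \sqrt{2} \sqrt{T}$)
$H{\left(-3 \right)} h{\left(3 \right)} - \frac{5}{-5} \left(-4\right) = \frac{-6 - -3}{2 \left(2 + \left(-3\right)^{3}\right)} \sqrt{2} \sqrt{3} - \frac{5}{-5} \left(-4\right) = \frac{-6 + 3}{2 \left(2 - 27\right)} \sqrt{6} \left(-5\right) \left(- \frac{1}{5}\right) \left(-4\right) = \frac{1}{2} \frac{1}{-25} \left(-3\right) \sqrt{6} \cdot 1 \left(-4\right) = \frac{1}{2} \left(- \frac{1}{25}\right) \left(-3\right) \sqrt{6} \left(-4\right) = \frac{3 \sqrt{6}}{50} \left(-4\right) = - \frac{6 \sqrt{6}}{25}$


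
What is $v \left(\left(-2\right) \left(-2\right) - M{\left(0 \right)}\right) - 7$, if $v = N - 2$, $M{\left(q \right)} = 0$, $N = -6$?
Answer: $-39$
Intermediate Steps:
$v = -8$ ($v = -6 - 2 = -8$)
$v \left(\left(-2\right) \left(-2\right) - M{\left(0 \right)}\right) - 7 = - 8 \left(\left(-2\right) \left(-2\right) - 0\right) - 7 = - 8 \left(4 + 0\right) - 7 = \left(-8\right) 4 - 7 = -32 - 7 = -39$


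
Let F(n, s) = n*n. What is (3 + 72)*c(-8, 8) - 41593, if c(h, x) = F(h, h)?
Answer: -36793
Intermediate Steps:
F(n, s) = n²
c(h, x) = h²
(3 + 72)*c(-8, 8) - 41593 = (3 + 72)*(-8)² - 41593 = 75*64 - 41593 = 4800 - 41593 = -36793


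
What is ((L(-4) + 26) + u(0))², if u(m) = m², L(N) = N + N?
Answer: 324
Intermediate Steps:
L(N) = 2*N
((L(-4) + 26) + u(0))² = ((2*(-4) + 26) + 0²)² = ((-8 + 26) + 0)² = (18 + 0)² = 18² = 324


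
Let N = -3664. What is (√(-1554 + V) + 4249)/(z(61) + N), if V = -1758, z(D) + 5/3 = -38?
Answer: -12747/11111 - 36*I*√23/11111 ≈ -1.1472 - 0.015539*I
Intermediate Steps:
z(D) = -119/3 (z(D) = -5/3 - 38 = -119/3)
(√(-1554 + V) + 4249)/(z(61) + N) = (√(-1554 - 1758) + 4249)/(-119/3 - 3664) = (√(-3312) + 4249)/(-11111/3) = (12*I*√23 + 4249)*(-3/11111) = (4249 + 12*I*√23)*(-3/11111) = -12747/11111 - 36*I*√23/11111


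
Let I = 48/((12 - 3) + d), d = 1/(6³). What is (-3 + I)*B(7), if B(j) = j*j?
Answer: 222117/1945 ≈ 114.20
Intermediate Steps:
B(j) = j²
d = 1/216 ≈ 0.0046296
I = 10368/1945 (I = 48/((12 - 3) + 1/216) = 48/(9 + 1/216) = 48/(1945/216) = 48*(216/1945) = 10368/1945 ≈ 5.3306)
(-3 + I)*B(7) = (-3 + 10368/1945)*7² = (4533/1945)*49 = 222117/1945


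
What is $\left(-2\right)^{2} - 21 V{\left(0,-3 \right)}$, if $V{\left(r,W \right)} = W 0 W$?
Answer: $4$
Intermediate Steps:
$V{\left(r,W \right)} = 0$ ($V{\left(r,W \right)} = 0 W = 0$)
$\left(-2\right)^{2} - 21 V{\left(0,-3 \right)} = \left(-2\right)^{2} - 0 = 4 + 0 = 4$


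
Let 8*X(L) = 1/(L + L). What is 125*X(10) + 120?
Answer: 3865/32 ≈ 120.78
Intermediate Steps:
X(L) = 1/(16*L) (X(L) = 1/(8*(L + L)) = 1/(8*((2*L))) = (1/(2*L))/8 = 1/(16*L))
125*X(10) + 120 = 125*((1/16)/10) + 120 = 125*((1/16)*(⅒)) + 120 = 125*(1/160) + 120 = 25/32 + 120 = 3865/32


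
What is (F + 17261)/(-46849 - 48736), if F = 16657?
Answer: -33918/95585 ≈ -0.35485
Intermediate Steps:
(F + 17261)/(-46849 - 48736) = (16657 + 17261)/(-46849 - 48736) = 33918/(-95585) = 33918*(-1/95585) = -33918/95585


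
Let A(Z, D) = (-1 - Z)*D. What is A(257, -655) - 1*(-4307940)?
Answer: 4476930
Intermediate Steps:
A(Z, D) = D*(-1 - Z)
A(257, -655) - 1*(-4307940) = -1*(-655)*(1 + 257) - 1*(-4307940) = -1*(-655)*258 + 4307940 = 168990 + 4307940 = 4476930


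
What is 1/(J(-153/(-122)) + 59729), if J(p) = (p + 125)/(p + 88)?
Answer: 10889/650404484 ≈ 1.6742e-5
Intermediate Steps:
J(p) = (125 + p)/(88 + p)
1/(J(-153/(-122)) + 59729) = 1/((125 - 153/(-122))/(88 - 153/(-122)) + 59729) = 1/((125 - 153*(-1/122))/(88 - 153*(-1/122)) + 59729) = 1/((125 + 153/122)/(88 + 153/122) + 59729) = 1/((15403/122)/(10889/122) + 59729) = 1/((122/10889)*(15403/122) + 59729) = 1/(15403/10889 + 59729) = 1/(650404484/10889) = 10889/650404484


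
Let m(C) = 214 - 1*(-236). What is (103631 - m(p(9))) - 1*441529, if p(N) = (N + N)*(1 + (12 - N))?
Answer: -338348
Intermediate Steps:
p(N) = 2*N*(13 - N) (p(N) = (2*N)*(13 - N) = 2*N*(13 - N))
m(C) = 450 (m(C) = 214 + 236 = 450)
(103631 - m(p(9))) - 1*441529 = (103631 - 1*450) - 1*441529 = (103631 - 450) - 441529 = 103181 - 441529 = -338348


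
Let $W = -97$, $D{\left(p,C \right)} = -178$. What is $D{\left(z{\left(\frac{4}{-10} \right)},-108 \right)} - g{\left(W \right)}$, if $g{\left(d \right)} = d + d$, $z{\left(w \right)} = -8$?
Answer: $16$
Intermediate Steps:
$g{\left(d \right)} = 2 d$
$D{\left(z{\left(\frac{4}{-10} \right)},-108 \right)} - g{\left(W \right)} = -178 - 2 \left(-97\right) = -178 - -194 = -178 + 194 = 16$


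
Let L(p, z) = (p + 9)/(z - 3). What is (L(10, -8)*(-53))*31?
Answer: 31217/11 ≈ 2837.9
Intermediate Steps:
L(p, z) = (9 + p)/(-3 + z)
(L(10, -8)*(-53))*31 = (((9 + 10)/(-3 - 8))*(-53))*31 = ((19/(-11))*(-53))*31 = (-1/11*19*(-53))*31 = -19/11*(-53)*31 = (1007/11)*31 = 31217/11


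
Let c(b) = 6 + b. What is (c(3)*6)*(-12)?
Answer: -648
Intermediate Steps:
(c(3)*6)*(-12) = ((6 + 3)*6)*(-12) = (9*6)*(-12) = 54*(-12) = -648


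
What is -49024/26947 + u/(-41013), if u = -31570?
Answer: -165700646/157882473 ≈ -1.0495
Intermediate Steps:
-49024/26947 + u/(-41013) = -49024/26947 - 31570/(-41013) = -49024*1/26947 - 31570*(-1/41013) = -49024/26947 + 4510/5859 = -165700646/157882473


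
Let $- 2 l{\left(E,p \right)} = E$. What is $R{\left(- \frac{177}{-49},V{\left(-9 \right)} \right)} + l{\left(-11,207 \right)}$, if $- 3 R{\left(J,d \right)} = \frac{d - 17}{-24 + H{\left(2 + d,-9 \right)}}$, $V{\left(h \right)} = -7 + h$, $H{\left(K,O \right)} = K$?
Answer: $\frac{99}{19} \approx 5.2105$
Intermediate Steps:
$l{\left(E,p \right)} = - \frac{E}{2}$
$R{\left(J,d \right)} = - \frac{-17 + d}{3 \left(-22 + d\right)}$ ($R{\left(J,d \right)} = - \frac{\left(d - 17\right) \frac{1}{-24 + \left(2 + d\right)}}{3} = - \frac{\left(-17 + d\right) \frac{1}{-22 + d}}{3} = - \frac{\frac{1}{-22 + d} \left(-17 + d\right)}{3} = - \frac{-17 + d}{3 \left(-22 + d\right)}$)
$R{\left(- \frac{177}{-49},V{\left(-9 \right)} \right)} + l{\left(-11,207 \right)} = \frac{17 - \left(-7 - 9\right)}{3 \left(-22 - 16\right)} - - \frac{11}{2} = \frac{17 - -16}{3 \left(-22 - 16\right)} + \frac{11}{2} = \frac{17 + 16}{3 \left(-38\right)} + \frac{11}{2} = \frac{1}{3} \left(- \frac{1}{38}\right) 33 + \frac{11}{2} = - \frac{11}{38} + \frac{11}{2} = \frac{99}{19}$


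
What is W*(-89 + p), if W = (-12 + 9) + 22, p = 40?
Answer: -931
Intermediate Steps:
W = 19 (W = -3 + 22 = 19)
W*(-89 + p) = 19*(-89 + 40) = 19*(-49) = -931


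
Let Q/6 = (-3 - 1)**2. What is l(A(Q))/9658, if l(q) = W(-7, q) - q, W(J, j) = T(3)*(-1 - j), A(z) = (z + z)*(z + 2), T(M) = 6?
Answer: -65859/4829 ≈ -13.638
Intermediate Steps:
Q = 96 (Q = 6*(-3 - 1)**2 = 6*(-4)**2 = 6*16 = 96)
A(z) = 2*z*(2 + z) (A(z) = (2*z)*(2 + z) = 2*z*(2 + z))
W(J, j) = -6 - 6*j (W(J, j) = 6*(-1 - j) = -6 - 6*j)
l(q) = -6 - 7*q (l(q) = (-6 - 6*q) - q = -6 - 7*q)
l(A(Q))/9658 = (-6 - 14*96*(2 + 96))/9658 = (-6 - 14*96*98)*(1/9658) = (-6 - 7*18816)*(1/9658) = (-6 - 131712)*(1/9658) = -131718*1/9658 = -65859/4829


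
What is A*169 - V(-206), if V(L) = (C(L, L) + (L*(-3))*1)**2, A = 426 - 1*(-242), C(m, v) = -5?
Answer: -262877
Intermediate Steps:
A = 668 (A = 426 + 242 = 668)
V(L) = (-5 - 3*L)**2 (V(L) = (-5 + (L*(-3))*1)**2 = (-5 - 3*L*1)**2 = (-5 - 3*L)**2)
A*169 - V(-206) = 668*169 - (5 + 3*(-206))**2 = 112892 - (5 - 618)**2 = 112892 - 1*(-613)**2 = 112892 - 1*375769 = 112892 - 375769 = -262877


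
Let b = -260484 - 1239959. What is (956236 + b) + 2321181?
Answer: 1776974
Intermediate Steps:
b = -1500443
(956236 + b) + 2321181 = (956236 - 1500443) + 2321181 = -544207 + 2321181 = 1776974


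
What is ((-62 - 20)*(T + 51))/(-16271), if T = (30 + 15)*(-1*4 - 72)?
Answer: -276258/16271 ≈ -16.979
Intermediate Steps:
T = -3420 (T = 45*(-4 - 72) = 45*(-76) = -3420)
((-62 - 20)*(T + 51))/(-16271) = ((-62 - 20)*(-3420 + 51))/(-16271) = -82*(-3369)*(-1/16271) = 276258*(-1/16271) = -276258/16271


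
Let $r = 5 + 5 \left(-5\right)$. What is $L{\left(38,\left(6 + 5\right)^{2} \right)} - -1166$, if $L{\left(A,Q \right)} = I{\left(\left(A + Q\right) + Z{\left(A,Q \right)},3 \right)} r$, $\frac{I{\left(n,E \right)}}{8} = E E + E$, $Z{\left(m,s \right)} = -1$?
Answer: $-754$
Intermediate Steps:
$I{\left(n,E \right)} = 8 E + 8 E^{2}$ ($I{\left(n,E \right)} = 8 \left(E E + E\right) = 8 \left(E^{2} + E\right) = 8 \left(E + E^{2}\right) = 8 E + 8 E^{2}$)
$r = -20$ ($r = 5 - 25 = -20$)
$L{\left(A,Q \right)} = -1920$ ($L{\left(A,Q \right)} = 8 \cdot 3 \left(1 + 3\right) \left(-20\right) = 8 \cdot 3 \cdot 4 \left(-20\right) = 96 \left(-20\right) = -1920$)
$L{\left(38,\left(6 + 5\right)^{2} \right)} - -1166 = -1920 - -1166 = -1920 + 1166 = -754$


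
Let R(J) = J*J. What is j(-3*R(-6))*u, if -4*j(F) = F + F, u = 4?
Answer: 216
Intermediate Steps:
R(J) = J²
j(F) = -F/2 (j(F) = -(F + F)/4 = -F/2)
j(-3*R(-6))*u = -(-3)*(-6)²/2*4 = -(-3)*36/2*4 = -½*(-108)*4 = 54*4 = 216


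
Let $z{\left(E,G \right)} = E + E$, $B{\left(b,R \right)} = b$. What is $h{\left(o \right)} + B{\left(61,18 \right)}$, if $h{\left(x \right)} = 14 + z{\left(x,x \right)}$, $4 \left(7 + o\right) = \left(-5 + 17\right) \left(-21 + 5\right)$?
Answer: $-35$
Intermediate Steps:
$o = -55$ ($o = -7 + \frac{\left(-5 + 17\right) \left(-21 + 5\right)}{4} = -7 + \frac{12 \left(-16\right)}{4} = -7 + \frac{1}{4} \left(-192\right) = -7 - 48 = -55$)
$z{\left(E,G \right)} = 2 E$
$h{\left(x \right)} = 14 + 2 x$
$h{\left(o \right)} + B{\left(61,18 \right)} = \left(14 + 2 \left(-55\right)\right) + 61 = \left(14 - 110\right) + 61 = -96 + 61 = -35$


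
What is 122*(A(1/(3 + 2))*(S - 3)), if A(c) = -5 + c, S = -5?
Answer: 23424/5 ≈ 4684.8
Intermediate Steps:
122*(A(1/(3 + 2))*(S - 3)) = 122*((-5 + 1/(3 + 2))*(-5 - 3)) = 122*((-5 + 1/5)*(-8)) = 122*(-24/5*(-8)) = 122*(192/5) = 23424/5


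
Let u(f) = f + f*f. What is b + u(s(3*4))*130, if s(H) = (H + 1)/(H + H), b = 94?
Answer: 58337/288 ≈ 202.56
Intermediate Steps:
s(H) = (1 + H)/(2*H) (s(H) = (1 + H)/((2*H)) = (1 + H)*(1/(2*H)) = (1 + H)/(2*H))
u(f) = f + f²
b + u(s(3*4))*130 = 94 + (((1 + 3*4)/(2*((3*4))))*(1 + (1 + 3*4)/(2*((3*4)))))*130 = 94 + (((½)*(1 + 12)/12)*(1 + (½)*(1 + 12)/12))*130 = 94 + (((½)*(1/12)*13)*(1 + (½)*(1/12)*13))*130 = 94 + (13*(1 + 13/24)/24)*130 = 94 + ((13/24)*(37/24))*130 = 94 + (481/576)*130 = 94 + 31265/288 = 58337/288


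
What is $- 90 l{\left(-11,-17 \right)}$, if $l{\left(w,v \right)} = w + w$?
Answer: $1980$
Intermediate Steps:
$l{\left(w,v \right)} = 2 w$
$- 90 l{\left(-11,-17 \right)} = - 90 \cdot 2 \left(-11\right) = \left(-90\right) \left(-22\right) = 1980$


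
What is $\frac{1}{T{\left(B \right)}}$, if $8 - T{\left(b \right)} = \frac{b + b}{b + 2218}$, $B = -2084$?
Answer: $\frac{67}{2620} \approx 0.025573$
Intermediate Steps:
$T{\left(b \right)} = 8 - \frac{2 b}{2218 + b}$ ($T{\left(b \right)} = 8 - \frac{b + b}{b + 2218} = 8 - \frac{2 b}{2218 + b}$)
$\frac{1}{T{\left(B \right)}} = \frac{1}{2 \frac{1}{2218 - 2084} \left(8872 + 3 \left(-2084\right)\right)} = \frac{1}{2 \cdot \frac{1}{134} \left(8872 - 6252\right)} = \frac{1}{2 \cdot \frac{1}{134} \cdot 2620} = \frac{1}{\frac{2620}{67}} = \frac{67}{2620}$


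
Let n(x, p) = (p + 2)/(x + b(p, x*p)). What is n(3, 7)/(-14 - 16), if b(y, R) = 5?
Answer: -3/80 ≈ -0.037500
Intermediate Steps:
n(x, p) = (2 + p)/(5 + x) (n(x, p) = (p + 2)/(x + 5) = (2 + p)/(5 + x))
n(3, 7)/(-14 - 16) = ((2 + 7)/(5 + 3))/(-14 - 16) = (9/8)/(-30) = ((⅛)*9)*(-1/30) = (9/8)*(-1/30) = -3/80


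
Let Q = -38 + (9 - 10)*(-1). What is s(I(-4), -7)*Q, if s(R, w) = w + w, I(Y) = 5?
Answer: 518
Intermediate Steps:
Q = -37 (Q = -38 - 1*(-1) = -38 + 1 = -37)
s(R, w) = 2*w
s(I(-4), -7)*Q = (2*(-7))*(-37) = -14*(-37) = 518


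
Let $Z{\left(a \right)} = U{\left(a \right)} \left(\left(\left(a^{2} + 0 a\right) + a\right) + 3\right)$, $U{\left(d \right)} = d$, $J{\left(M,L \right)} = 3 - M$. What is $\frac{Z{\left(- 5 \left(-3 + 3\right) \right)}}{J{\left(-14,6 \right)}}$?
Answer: $0$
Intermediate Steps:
$Z{\left(a \right)} = a \left(3 + a + a^{2}\right)$ ($Z{\left(a \right)} = a \left(\left(\left(a^{2} + 0 a\right) + a\right) + 3\right) = a \left(\left(\left(a^{2} + 0\right) + a\right) + 3\right) = a \left(\left(a^{2} + a\right) + 3\right) = a \left(\left(a + a^{2}\right) + 3\right) = a \left(3 + a + a^{2}\right)$)
$\frac{Z{\left(- 5 \left(-3 + 3\right) \right)}}{J{\left(-14,6 \right)}} = \frac{- 5 \left(-3 + 3\right) \left(3 - 5 \left(-3 + 3\right) + \left(- 5 \left(-3 + 3\right)\right)^{2}\right)}{3 - -14} = \frac{\left(-5\right) 0 \left(3 - 0 + \left(\left(-5\right) 0\right)^{2}\right)}{3 + 14} = \frac{0 \left(3 + 0 + 0^{2}\right)}{17} = 0 \left(3 + 0 + 0\right) \frac{1}{17} = 0 \cdot 3 \cdot \frac{1}{17} = 0 \cdot \frac{1}{17} = 0$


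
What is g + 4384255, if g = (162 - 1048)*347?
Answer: 4076813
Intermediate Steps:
g = -307442 (g = -886*347 = -307442)
g + 4384255 = -307442 + 4384255 = 4076813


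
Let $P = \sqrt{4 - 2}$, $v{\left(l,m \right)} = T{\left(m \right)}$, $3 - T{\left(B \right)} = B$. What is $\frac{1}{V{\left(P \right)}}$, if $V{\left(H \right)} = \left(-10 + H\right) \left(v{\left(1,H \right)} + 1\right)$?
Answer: $- \frac{3}{98} - \frac{\sqrt{2}}{98} \approx -0.045043$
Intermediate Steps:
$T{\left(B \right)} = 3 - B$
$v{\left(l,m \right)} = 3 - m$
$P = \sqrt{2} \approx 1.4142$
$V{\left(H \right)} = \left(-10 + H\right) \left(4 - H\right)$ ($V{\left(H \right)} = \left(-10 + H\right) \left(\left(3 - H\right) + 1\right) = \left(-10 + H\right) \left(4 - H\right)$)
$\frac{1}{V{\left(P \right)}} = \frac{1}{-40 - \left(\sqrt{2}\right)^{2} + 14 \sqrt{2}} = \frac{1}{-40 - 2 + 14 \sqrt{2}} = \frac{1}{-42 + 14 \sqrt{2}}$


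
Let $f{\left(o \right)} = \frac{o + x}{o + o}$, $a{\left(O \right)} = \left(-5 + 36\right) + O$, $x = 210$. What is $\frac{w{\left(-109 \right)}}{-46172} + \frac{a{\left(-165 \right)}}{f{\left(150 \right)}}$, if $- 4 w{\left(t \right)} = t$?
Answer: $- \frac{61870807}{554064} \approx -111.67$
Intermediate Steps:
$w{\left(t \right)} = - \frac{t}{4}$
$a{\left(O \right)} = 31 + O$
$f{\left(o \right)} = \frac{210 + o}{2 o}$ ($f{\left(o \right)} = \frac{o + 210}{o + o} = \frac{210 + o}{2 o}$)
$\frac{w{\left(-109 \right)}}{-46172} + \frac{a{\left(-165 \right)}}{f{\left(150 \right)}} = \frac{\left(- \frac{1}{4}\right) \left(-109\right)}{-46172} + \frac{31 - 165}{\frac{1}{2} \cdot \frac{1}{150} \left(210 + 150\right)} = \frac{109}{4} \left(- \frac{1}{46172}\right) - \frac{134}{\frac{1}{2} \cdot \frac{1}{150} \cdot 360} = - \frac{109}{184688} - \frac{134}{\frac{6}{5}} = - \frac{109}{184688} - \frac{335}{3} = - \frac{61870807}{554064}$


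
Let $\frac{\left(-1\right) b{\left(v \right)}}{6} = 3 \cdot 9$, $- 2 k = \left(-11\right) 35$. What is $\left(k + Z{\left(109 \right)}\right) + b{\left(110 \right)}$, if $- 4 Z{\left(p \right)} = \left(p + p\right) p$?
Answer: $-5910$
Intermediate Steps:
$Z{\left(p \right)} = - \frac{p^{2}}{2}$ ($Z{\left(p \right)} = - \frac{\left(p + p\right) p}{4} = - \frac{2 p p}{4} = - \frac{2 p^{2}}{4} = - \frac{p^{2}}{2}$)
$k = \frac{385}{2}$ ($k = - \frac{\left(-11\right) 35}{2} = \left(- \frac{1}{2}\right) \left(-385\right) = \frac{385}{2} \approx 192.5$)
$b{\left(v \right)} = -162$ ($b{\left(v \right)} = - 6 \cdot 3 \cdot 9 = \left(-6\right) 27 = -162$)
$\left(k + Z{\left(109 \right)}\right) + b{\left(110 \right)} = \left(\frac{385}{2} - \frac{109^{2}}{2}\right) - 162 = \left(\frac{385}{2} - \frac{11881}{2}\right) - 162 = -5748 - 162 = -5910$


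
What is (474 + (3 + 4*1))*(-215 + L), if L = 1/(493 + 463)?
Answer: -98864259/956 ≈ -1.0341e+5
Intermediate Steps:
L = 1/956 ≈ 0.0010460
(474 + (3 + 4*1))*(-215 + L) = (474 + (3 + 4*1))*(-215 + 1/956) = (474 + (3 + 4))*(-205539/956) = (474 + 7)*(-205539/956) = 481*(-205539/956) = -98864259/956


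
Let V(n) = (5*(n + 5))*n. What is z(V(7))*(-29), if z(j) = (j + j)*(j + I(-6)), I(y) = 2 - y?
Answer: -10426080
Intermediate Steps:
V(n) = n*(25 + 5*n) (V(n) = (5*(5 + n))*n = (25 + 5*n)*n = n*(25 + 5*n))
z(j) = 2*j*(8 + j) (z(j) = (j + j)*(j + (2 - 1*(-6))) = (2*j)*(j + (2 + 6)) = (2*j)*(j + 8) = (2*j)*(8 + j) = 2*j*(8 + j))
z(V(7))*(-29) = (2*(5*7*(5 + 7))*(8 + 5*7*(5 + 7)))*(-29) = (2*(5*7*12)*(8 + 5*7*12))*(-29) = (2*420*(8 + 420))*(-29) = (2*420*428)*(-29) = 359520*(-29) = -10426080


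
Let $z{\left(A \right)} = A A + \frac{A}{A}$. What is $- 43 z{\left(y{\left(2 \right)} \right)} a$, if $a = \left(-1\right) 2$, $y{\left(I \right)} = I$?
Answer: $430$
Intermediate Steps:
$a = -2$
$z{\left(A \right)} = 1 + A^{2}$ ($z{\left(A \right)} = A^{2} + 1 = 1 + A^{2}$)
$- 43 z{\left(y{\left(2 \right)} \right)} a = - 43 \left(1 + 2^{2}\right) \left(-2\right) = - 43 \left(1 + 4\right) \left(-2\right) = \left(-43\right) 5 \left(-2\right) = \left(-215\right) \left(-2\right) = 430$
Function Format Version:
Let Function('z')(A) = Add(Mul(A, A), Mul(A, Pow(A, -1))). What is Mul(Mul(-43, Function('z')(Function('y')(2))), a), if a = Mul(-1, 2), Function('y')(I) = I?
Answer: 430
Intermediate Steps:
a = -2
Function('z')(A) = Add(1, Pow(A, 2)) (Function('z')(A) = Add(Pow(A, 2), 1) = Add(1, Pow(A, 2)))
Mul(Mul(-43, Function('z')(Function('y')(2))), a) = Mul(Mul(-43, Add(1, Pow(2, 2))), -2) = Mul(Mul(-43, Add(1, 4)), -2) = Mul(Mul(-43, 5), -2) = Mul(-215, -2) = 430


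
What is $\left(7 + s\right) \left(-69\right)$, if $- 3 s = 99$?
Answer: $1794$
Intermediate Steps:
$s = -33$ ($s = \left(- \frac{1}{3}\right) 99 = -33$)
$\left(7 + s\right) \left(-69\right) = \left(7 - 33\right) \left(-69\right) = \left(-26\right) \left(-69\right) = 1794$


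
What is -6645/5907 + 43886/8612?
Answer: 33667977/8478514 ≈ 3.9710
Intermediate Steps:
-6645/5907 + 43886/8612 = -6645*1/5907 + 43886*(1/8612) = -2215/1969 + 21943/4306 = 33667977/8478514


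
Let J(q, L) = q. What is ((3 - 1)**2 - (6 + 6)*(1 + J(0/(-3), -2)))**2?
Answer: 64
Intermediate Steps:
((3 - 1)**2 - (6 + 6)*(1 + J(0/(-3), -2)))**2 = ((3 - 1)**2 - (6 + 6)*(1 + 0/(-3)))**2 = (2**2 - 12*(1 + 0*(-1/3)))**2 = (4 - 12*(1 + 0))**2 = (4 - 12)**2 = (-8)**2 = 64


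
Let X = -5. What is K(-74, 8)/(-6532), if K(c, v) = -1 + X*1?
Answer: 3/3266 ≈ 0.00091856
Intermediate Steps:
K(c, v) = -6 (K(c, v) = -1 - 5*1 = -1 - 5 = -6)
K(-74, 8)/(-6532) = -6/(-6532) = -6*(-1/6532) = 3/3266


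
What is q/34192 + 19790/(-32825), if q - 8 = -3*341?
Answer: -141995411/224470480 ≈ -0.63258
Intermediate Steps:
q = -1015 (q = 8 - 3*341 = 8 - 1023 = -1015)
q/34192 + 19790/(-32825) = -1015/34192 + 19790/(-32825) = -1015*1/34192 + 19790*(-1/32825) = -1015/34192 - 3958/6565 = -141995411/224470480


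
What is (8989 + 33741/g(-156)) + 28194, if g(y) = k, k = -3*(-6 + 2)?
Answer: 159979/4 ≈ 39995.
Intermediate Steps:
k = 12 (k = -3*(-4) = 12)
g(y) = 12
(8989 + 33741/g(-156)) + 28194 = (8989 + 33741/12) + 28194 = (8989 + 33741*(1/12)) + 28194 = (8989 + 11247/4) + 28194 = 47203/4 + 28194 = 159979/4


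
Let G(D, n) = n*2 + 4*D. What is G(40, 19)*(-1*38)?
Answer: -7524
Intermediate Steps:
G(D, n) = 2*n + 4*D
G(40, 19)*(-1*38) = (2*19 + 4*40)*(-1*38) = (38 + 160)*(-38) = 198*(-38) = -7524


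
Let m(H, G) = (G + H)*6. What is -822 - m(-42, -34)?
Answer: -366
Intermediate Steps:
m(H, G) = 6*G + 6*H
-822 - m(-42, -34) = -822 - (6*(-34) + 6*(-42)) = -822 - (-204 - 252) = -822 - 1*(-456) = -822 + 456 = -366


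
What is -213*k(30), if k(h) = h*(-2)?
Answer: 12780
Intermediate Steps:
k(h) = -2*h
-213*k(30) = -(-426)*30 = -213*(-60) = 12780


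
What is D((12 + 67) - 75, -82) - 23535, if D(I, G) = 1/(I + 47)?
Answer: -1200284/51 ≈ -23535.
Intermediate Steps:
D(I, G) = 1/(47 + I)
D((12 + 67) - 75, -82) - 23535 = 1/(47 + ((12 + 67) - 75)) - 23535 = 1/(47 + (79 - 75)) - 23535 = 1/(47 + 4) - 23535 = 1/51 - 23535 = -1200284/51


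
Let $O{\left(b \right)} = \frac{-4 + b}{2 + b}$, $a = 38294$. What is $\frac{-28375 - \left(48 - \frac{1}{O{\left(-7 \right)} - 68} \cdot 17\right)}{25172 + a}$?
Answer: $- \frac{4675626}{10440157} \approx -0.44785$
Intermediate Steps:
$O{\left(b \right)} = \frac{-4 + b}{2 + b}$
$\frac{-28375 - \left(48 - \frac{1}{O{\left(-7 \right)} - 68} \cdot 17\right)}{25172 + a} = \frac{-28375 - \left(48 - \frac{1}{\frac{-4 - 7}{2 - 7} - 68} \cdot 17\right)}{25172 + 38294} = \frac{-28375 - \left(48 - \frac{1}{\frac{1}{-5} \left(-11\right) - 68} \cdot 17\right)}{63466} = \left(-28375 - \left(48 - \frac{1}{\left(- \frac{1}{5}\right) \left(-11\right) - 68} \cdot 17\right)\right) \frac{1}{63466} = \left(-28375 - \left(48 - \frac{1}{\frac{11}{5} - 68} \cdot 17\right)\right) \frac{1}{63466} = \left(-28375 - \left(48 - \frac{1}{- \frac{329}{5}} \cdot 17\right)\right) \frac{1}{63466} = \left(-28375 - \frac{15877}{329}\right) \frac{1}{63466} = \left(- \frac{9351252}{329}\right) \frac{1}{63466} = - \frac{4675626}{10440157}$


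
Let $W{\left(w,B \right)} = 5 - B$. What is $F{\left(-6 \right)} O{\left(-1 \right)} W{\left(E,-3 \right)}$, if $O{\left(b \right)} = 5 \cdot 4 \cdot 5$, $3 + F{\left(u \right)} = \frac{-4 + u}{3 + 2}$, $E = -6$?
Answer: $-4000$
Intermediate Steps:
$F{\left(u \right)} = - \frac{19}{5} + \frac{u}{5}$ ($F{\left(u \right)} = -3 + \frac{-4 + u}{3 + 2} = -3 + \frac{-4 + u}{5} = -3 + \left(-4 + u\right) \frac{1}{5} = -3 + \left(- \frac{4}{5} + \frac{u}{5}\right) = - \frac{19}{5} + \frac{u}{5}$)
$O{\left(b \right)} = 100$ ($O{\left(b \right)} = 20 \cdot 5 = 100$)
$F{\left(-6 \right)} O{\left(-1 \right)} W{\left(E,-3 \right)} = \left(- \frac{19}{5} + \frac{1}{5} \left(-6\right)\right) 100 \left(5 - -3\right) = \left(- \frac{19}{5} - \frac{6}{5}\right) 100 \left(5 + 3\right) = \left(-5\right) 100 \cdot 8 = \left(-500\right) 8 = -4000$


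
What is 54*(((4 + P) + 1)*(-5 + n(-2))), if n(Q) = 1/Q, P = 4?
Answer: -2673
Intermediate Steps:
54*(((4 + P) + 1)*(-5 + n(-2))) = 54*(((4 + 4) + 1)*(-5 + 1/(-2))) = 54*((8 + 1)*(-5 - ½)) = 54*(9*(-11/2)) = 54*(-99/2) = -2673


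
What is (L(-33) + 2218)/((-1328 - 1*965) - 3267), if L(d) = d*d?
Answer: -3307/5560 ≈ -0.59478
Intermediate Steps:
L(d) = d²
(L(-33) + 2218)/((-1328 - 1*965) - 3267) = ((-33)² + 2218)/((-1328 - 1*965) - 3267) = (1089 + 2218)/((-1328 - 965) - 3267) = 3307/(-2293 - 3267) = 3307/(-5560) = 3307*(-1/5560) = -3307/5560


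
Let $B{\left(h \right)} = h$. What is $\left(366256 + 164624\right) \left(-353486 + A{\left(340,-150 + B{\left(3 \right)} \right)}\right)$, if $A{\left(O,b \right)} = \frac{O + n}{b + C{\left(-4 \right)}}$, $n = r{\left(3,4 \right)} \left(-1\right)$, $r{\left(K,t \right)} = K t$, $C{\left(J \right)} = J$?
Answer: $- \frac{28336629928320}{151} \approx -1.8766 \cdot 10^{11}$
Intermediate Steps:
$n = -12$ ($n = 3 \cdot 4 \left(-1\right) = 12 \left(-1\right) = -12$)
$A{\left(O,b \right)} = \frac{-12 + O}{-4 + b}$ ($A{\left(O,b \right)} = \frac{O - 12}{b - 4} = \frac{-12 + O}{-4 + b}$)
$\left(366256 + 164624\right) \left(-353486 + A{\left(340,-150 + B{\left(3 \right)} \right)}\right) = \left(366256 + 164624\right) \left(-353486 + \frac{-12 + 340}{-4 + \left(-150 + 3\right)}\right) = 530880 \left(-353486 + \frac{1}{-4 - 147} \cdot 328\right) = 530880 \left(-353486 + \frac{1}{-151} \cdot 328\right) = 530880 \left(-353486 - \frac{328}{151}\right) = 530880 \left(- \frac{53376714}{151}\right) = - \frac{28336629928320}{151}$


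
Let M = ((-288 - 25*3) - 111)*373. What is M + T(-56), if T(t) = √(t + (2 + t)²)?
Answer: -176802 + 2*√715 ≈ -1.7675e+5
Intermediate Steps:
M = -176802 (M = ((-288 - 75) - 111)*373 = (-363 - 111)*373 = -474*373 = -176802)
M + T(-56) = -176802 + √(-56 + (2 - 56)²) = -176802 + √(-56 + (-54)²) = -176802 + √(-56 + 2916) = -176802 + √2860 = -176802 + 2*√715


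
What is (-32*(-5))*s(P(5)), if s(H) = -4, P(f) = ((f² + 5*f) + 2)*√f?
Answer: -640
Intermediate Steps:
P(f) = √f*(2 + f² + 5*f) (P(f) = (2 + f² + 5*f)*√f = √f*(2 + f² + 5*f))
(-32*(-5))*s(P(5)) = -32*(-5)*(-4) = -8*(-20)*(-4) = 160*(-4) = -640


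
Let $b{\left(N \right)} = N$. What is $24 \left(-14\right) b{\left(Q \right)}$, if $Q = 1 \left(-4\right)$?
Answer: $1344$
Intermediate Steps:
$Q = -4$
$24 \left(-14\right) b{\left(Q \right)} = 24 \left(-14\right) \left(-4\right) = \left(-336\right) \left(-4\right) = 1344$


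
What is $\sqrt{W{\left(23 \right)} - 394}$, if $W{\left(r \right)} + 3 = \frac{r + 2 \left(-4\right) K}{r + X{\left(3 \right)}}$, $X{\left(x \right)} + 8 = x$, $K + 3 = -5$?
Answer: $\frac{i \sqrt{14118}}{6} \approx 19.803 i$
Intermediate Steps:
$K = -8$ ($K = -3 - 5 = -8$)
$X{\left(x \right)} = -8 + x$
$W{\left(r \right)} = -3 + \frac{64 + r}{-5 + r}$ ($W{\left(r \right)} = -3 + \frac{r + 2 \left(-4\right) \left(-8\right)}{r + \left(-8 + 3\right)} = -3 + \frac{r - -64}{r - 5} = -3 + \frac{r + 64}{-5 + r} = -3 + \frac{64 + r}{-5 + r}$)
$\sqrt{W{\left(23 \right)} - 394} = \sqrt{\frac{79 - 46}{-5 + 23} - 394} = \sqrt{\frac{79 - 46}{18} - 394} = \sqrt{\frac{1}{18} \cdot 33 - 394} = \sqrt{\frac{11}{6} - 394} = \sqrt{- \frac{2353}{6}} = \frac{i \sqrt{14118}}{6}$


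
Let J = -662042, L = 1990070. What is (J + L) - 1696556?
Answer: -368528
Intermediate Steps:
(J + L) - 1696556 = (-662042 + 1990070) - 1696556 = 1328028 - 1696556 = -368528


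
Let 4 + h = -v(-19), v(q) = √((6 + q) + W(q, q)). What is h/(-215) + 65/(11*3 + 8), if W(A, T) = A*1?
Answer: 14139/8815 + 4*I*√2/215 ≈ 1.604 + 0.026311*I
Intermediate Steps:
W(A, T) = A
v(q) = √(6 + 2*q) (v(q) = √((6 + q) + q) = √(6 + 2*q))
h = -4 - 4*I*√2 (h = -4 - √(6 + 2*(-19)) = -4 - √(6 - 38) = -4 - √(-32) = -4 - 4*I*√2 ≈ -4.0 - 5.6569*I)
h/(-215) + 65/(11*3 + 8) = (-4 - 4*I*√2)/(-215) + 65/(11*3 + 8) = (-4 - 4*I*√2)*(-1/215) + 65/(33 + 8) = (4/215 + 4*I*√2/215) + 65/41 = 14139/8815 + 4*I*√2/215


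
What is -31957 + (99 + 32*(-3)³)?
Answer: -32722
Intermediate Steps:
-31957 + (99 + 32*(-3)³) = -31957 + (99 + 32*(-27)) = -31957 + (99 - 864) = -31957 - 765 = -32722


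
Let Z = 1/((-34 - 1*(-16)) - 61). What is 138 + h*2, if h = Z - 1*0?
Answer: 10900/79 ≈ 137.97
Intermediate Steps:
Z = -1/79 (Z = 1/((-34 + 16) - 61) = 1/(-18 - 61) = 1/(-79) = -1/79 ≈ -0.012658)
h = -1/79 (h = -1/79 - 1*0 = -1/79 + 0 = -1/79 ≈ -0.012658)
138 + h*2 = 138 - 1/79*2 = 138 - 2/79 = 10900/79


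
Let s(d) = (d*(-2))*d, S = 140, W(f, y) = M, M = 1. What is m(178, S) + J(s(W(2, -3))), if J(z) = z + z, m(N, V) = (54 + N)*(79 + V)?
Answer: 50804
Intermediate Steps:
W(f, y) = 1
s(d) = -2*d**2 (s(d) = (-2*d)*d = -2*d**2)
J(z) = 2*z
m(178, S) + J(s(W(2, -3))) = (4266 + 54*140 + 79*178 + 178*140) + 2*(-2*1**2) = (4266 + 7560 + 14062 + 24920) + 2*(-2*1) = 50808 + 2*(-2) = 50808 - 4 = 50804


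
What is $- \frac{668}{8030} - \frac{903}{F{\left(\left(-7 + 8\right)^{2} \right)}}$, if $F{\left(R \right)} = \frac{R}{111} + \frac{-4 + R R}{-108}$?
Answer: $- \frac{689891758}{28105} \approx -24547.0$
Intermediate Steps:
$F{\left(R \right)} = \frac{1}{27} - \frac{R^{2}}{108} + \frac{R}{111}$ ($F{\left(R \right)} = R \frac{1}{111} + \left(-4 + R^{2}\right) \left(- \frac{1}{108}\right) = \frac{R}{111} - \left(- \frac{1}{27} + \frac{R^{2}}{108}\right) = \frac{1}{27} - \frac{R^{2}}{108} + \frac{R}{111}$)
$- \frac{668}{8030} - \frac{903}{F{\left(\left(-7 + 8\right)^{2} \right)}} = - \frac{668}{8030} - \frac{903}{\frac{1}{27} - \frac{\left(\left(-7 + 8\right)^{2}\right)^{2}}{108} + \frac{\left(-7 + 8\right)^{2}}{111}} = \left(-668\right) \frac{1}{8030} - \frac{903}{\frac{1}{27} - \frac{\left(1^{2}\right)^{2}}{108} + \frac{1^{2}}{111}} = - \frac{334}{4015} - \frac{903}{\frac{1}{27} - \frac{1^{2}}{108} + \frac{1}{111} \cdot 1} = - \frac{334}{4015} - \frac{903}{\frac{1}{27} - \frac{1}{108} + \frac{1}{111}} = - \frac{334}{4015} - \frac{903}{\frac{49}{1332}} = - \frac{334}{4015} - \frac{171828}{7} = - \frac{689891758}{28105}$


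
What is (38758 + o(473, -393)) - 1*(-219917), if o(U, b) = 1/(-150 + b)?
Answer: 140460524/543 ≈ 2.5868e+5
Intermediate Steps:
(38758 + o(473, -393)) - 1*(-219917) = (38758 + 1/(-150 - 393)) - 1*(-219917) = (38758 + 1/(-543)) + 219917 = (38758 - 1/543) + 219917 = 21045593/543 + 219917 = 140460524/543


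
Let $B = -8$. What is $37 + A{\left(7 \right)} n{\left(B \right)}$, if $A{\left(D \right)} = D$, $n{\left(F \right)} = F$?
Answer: $-19$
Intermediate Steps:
$37 + A{\left(7 \right)} n{\left(B \right)} = 37 + 7 \left(-8\right) = 37 - 56 = -19$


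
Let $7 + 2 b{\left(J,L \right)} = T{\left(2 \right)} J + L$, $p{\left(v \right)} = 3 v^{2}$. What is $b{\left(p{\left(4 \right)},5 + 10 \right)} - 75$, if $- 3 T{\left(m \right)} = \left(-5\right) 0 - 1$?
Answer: $-63$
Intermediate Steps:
$T{\left(m \right)} = \frac{1}{3}$ ($T{\left(m \right)} = - \frac{\left(-5\right) 0 - 1}{3} = - \frac{0 - 1}{3} = \left(- \frac{1}{3}\right) \left(-1\right) = \frac{1}{3}$)
$b{\left(J,L \right)} = - \frac{7}{2} + \frac{L}{2} + \frac{J}{6}$ ($b{\left(J,L \right)} = - \frac{7}{2} + \frac{\frac{J}{3} + L}{2} = - \frac{7}{2} + \frac{L + \frac{J}{3}}{2} = - \frac{7}{2} + \left(\frac{L}{2} + \frac{J}{6}\right) = - \frac{7}{2} + \frac{L}{2} + \frac{J}{6}$)
$b{\left(p{\left(4 \right)},5 + 10 \right)} - 75 = \left(- \frac{7}{2} + \frac{5 + 10}{2} + \frac{3 \cdot 4^{2}}{6}\right) - 75 = \left(- \frac{7}{2} + \frac{1}{2} \cdot 15 + \frac{3 \cdot 16}{6}\right) - 75 = \left(- \frac{7}{2} + \frac{15}{2} + \frac{1}{6} \cdot 48\right) - 75 = \left(- \frac{7}{2} + \frac{15}{2} + 8\right) - 75 = 12 - 75 = -63$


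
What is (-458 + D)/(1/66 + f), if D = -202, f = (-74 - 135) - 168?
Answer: 43560/24881 ≈ 1.7507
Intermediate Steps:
f = -377 (f = -209 - 168 = -377)
(-458 + D)/(1/66 + f) = (-458 - 202)/(1/66 - 377) = -660/(1/66 - 377) = -660/(-24881/66) = -660*(-66/24881) = 43560/24881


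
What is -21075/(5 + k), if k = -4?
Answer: -21075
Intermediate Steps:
-21075/(5 + k) = -21075/(5 - 4) = -21075/1 = -21075*1 = -21075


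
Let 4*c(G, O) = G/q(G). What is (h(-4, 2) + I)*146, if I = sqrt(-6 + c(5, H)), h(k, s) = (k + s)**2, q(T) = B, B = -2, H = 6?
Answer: 584 + 73*I*sqrt(106)/2 ≈ 584.0 + 375.79*I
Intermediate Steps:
q(T) = -2
c(G, O) = -G/8 (c(G, O) = (G/(-2))/4 = (G*(-1/2))/4 = (-G/2)/4 = -G/8)
I = I*sqrt(106)/4 (I = sqrt(-6 - 1/8*5) = sqrt(-6 - 5/8) = sqrt(-53/8) = I*sqrt(106)/4 ≈ 2.5739*I)
(h(-4, 2) + I)*146 = ((-4 + 2)**2 + I*sqrt(106)/4)*146 = ((-2)**2 + I*sqrt(106)/4)*146 = (4 + I*sqrt(106)/4)*146 = 584 + 73*I*sqrt(106)/2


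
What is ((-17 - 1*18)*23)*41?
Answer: -33005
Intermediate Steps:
((-17 - 1*18)*23)*41 = ((-17 - 18)*23)*41 = -35*23*41 = -805*41 = -33005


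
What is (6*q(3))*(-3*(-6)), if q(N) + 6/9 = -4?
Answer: -504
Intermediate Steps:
q(N) = -14/3 (q(N) = -⅔ - 4 = -14/3)
(6*q(3))*(-3*(-6)) = (6*(-14/3))*(-3*(-6)) = -28*18 = -504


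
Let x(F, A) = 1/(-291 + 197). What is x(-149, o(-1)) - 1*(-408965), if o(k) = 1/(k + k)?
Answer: 38442709/94 ≈ 4.0897e+5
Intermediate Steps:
o(k) = 1/(2*k)
x(F, A) = -1/94 (x(F, A) = 1/(-94) = -1/94)
x(-149, o(-1)) - 1*(-408965) = -1/94 - 1*(-408965) = -1/94 + 408965 = 38442709/94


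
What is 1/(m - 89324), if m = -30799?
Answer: -1/120123 ≈ -8.3248e-6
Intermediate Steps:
1/(m - 89324) = 1/(-30799 - 89324) = 1/(-120123) = -1/120123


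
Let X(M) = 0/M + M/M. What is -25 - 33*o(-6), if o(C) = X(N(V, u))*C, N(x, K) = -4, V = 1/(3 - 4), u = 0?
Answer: 173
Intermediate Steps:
V = -1 (V = 1/(-1) = -1)
X(M) = 1 (X(M) = 0 + 1 = 1)
o(C) = C (o(C) = 1*C = C)
-25 - 33*o(-6) = -25 - 33*(-6) = -25 + 198 = 173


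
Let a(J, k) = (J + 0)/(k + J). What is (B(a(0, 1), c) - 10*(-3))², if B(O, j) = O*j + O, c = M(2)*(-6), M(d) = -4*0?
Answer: 900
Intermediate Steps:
M(d) = 0
a(J, k) = J/(J + k)
c = 0 (c = 0*(-6) = 0)
B(O, j) = O + O*j
(B(a(0, 1), c) - 10*(-3))² = ((0/(0 + 1))*(1 + 0) - 10*(-3))² = ((0/1)*1 + 30)² = ((0*1)*1 + 30)² = (0*1 + 30)² = (0 + 30)² = 30² = 900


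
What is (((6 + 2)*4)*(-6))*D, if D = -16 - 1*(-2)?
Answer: 2688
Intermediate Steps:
D = -14 (D = -16 + 2 = -14)
(((6 + 2)*4)*(-6))*D = (((6 + 2)*4)*(-6))*(-14) = ((8*4)*(-6))*(-14) = (32*(-6))*(-14) = -192*(-14) = 2688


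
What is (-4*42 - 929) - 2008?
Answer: -3105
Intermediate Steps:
(-4*42 - 929) - 2008 = (-168 - 929) - 2008 = -1097 - 2008 = -3105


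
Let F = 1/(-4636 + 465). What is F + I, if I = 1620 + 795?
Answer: 10072964/4171 ≈ 2415.0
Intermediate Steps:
I = 2415
F = -1/4171 (F = 1/(-4171) = -1/4171 ≈ -0.00023975)
F + I = -1/4171 + 2415 = 10072964/4171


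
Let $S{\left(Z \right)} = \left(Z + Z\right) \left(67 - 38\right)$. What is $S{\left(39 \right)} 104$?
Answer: $235248$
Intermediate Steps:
$S{\left(Z \right)} = 58 Z$ ($S{\left(Z \right)} = 2 Z 29 = 58 Z$)
$S{\left(39 \right)} 104 = 58 \cdot 39 \cdot 104 = 2262 \cdot 104 = 235248$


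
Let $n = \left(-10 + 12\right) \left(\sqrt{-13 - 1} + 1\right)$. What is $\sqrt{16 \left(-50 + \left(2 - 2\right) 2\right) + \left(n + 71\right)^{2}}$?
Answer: $\sqrt{4473 + 292 i \sqrt{14}} \approx 67.37 + 8.1087 i$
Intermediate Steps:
$n = 2 + 2 i \sqrt{14}$ ($n = 2 \left(\sqrt{-14} + 1\right) = 2 \left(i \sqrt{14} + 1\right) = 2 \left(1 + i \sqrt{14}\right) = 2 + 2 i \sqrt{14} \approx 2.0 + 7.4833 i$)
$\sqrt{16 \left(-50 + \left(2 - 2\right) 2\right) + \left(n + 71\right)^{2}} = \sqrt{16 \left(-50 + \left(2 - 2\right) 2\right) + \left(\left(2 + 2 i \sqrt{14}\right) + 71\right)^{2}} = \sqrt{16 \left(-50 + 0 \cdot 2\right) + \left(73 + 2 i \sqrt{14}\right)^{2}} = \sqrt{16 \left(-50 + 0\right) + \left(73 + 2 i \sqrt{14}\right)^{2}} = \sqrt{16 \left(-50\right) + \left(73 + 2 i \sqrt{14}\right)^{2}} = \sqrt{-800 + \left(73 + 2 i \sqrt{14}\right)^{2}}$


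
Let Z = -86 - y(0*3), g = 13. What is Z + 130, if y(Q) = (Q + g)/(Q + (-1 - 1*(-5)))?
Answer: 163/4 ≈ 40.750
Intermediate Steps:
y(Q) = (13 + Q)/(4 + Q) (y(Q) = (Q + 13)/(Q + (-1 - 1*(-5))) = (13 + Q)/(Q + (-1 + 5)) = (13 + Q)/(Q + 4) = (13 + Q)/(4 + Q))
Z = -357/4 (Z = -86 - (13 + 0*3)/(4 + 0*3) = -86 - (13 + 0)/(4 + 0) = -86 - 13/4 = -357/4 ≈ -89.250)
Z + 130 = -357/4 + 130 = 163/4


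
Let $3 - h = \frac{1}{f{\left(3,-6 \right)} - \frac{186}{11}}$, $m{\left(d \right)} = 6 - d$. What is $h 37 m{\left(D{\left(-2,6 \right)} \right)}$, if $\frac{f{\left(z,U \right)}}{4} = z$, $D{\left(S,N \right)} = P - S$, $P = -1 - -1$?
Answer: $\frac{12802}{27} \approx 474.15$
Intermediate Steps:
$P = 0$ ($P = -1 + 1 = 0$)
$D{\left(S,N \right)} = - S$ ($D{\left(S,N \right)} = 0 - S = - S$)
$f{\left(z,U \right)} = 4 z$
$h = \frac{173}{54}$ ($h = 3 - \frac{1}{4 \cdot 3 - \frac{186}{11}} = 3 - \frac{1}{12 - \frac{186}{11}} = 3 - \frac{1}{- \frac{54}{11}} = 3 - - \frac{11}{54} = 3 + \frac{11}{54} = \frac{173}{54} \approx 3.2037$)
$h 37 m{\left(D{\left(-2,6 \right)} \right)} = \frac{173}{54} \cdot 37 \left(6 - \left(-1\right) \left(-2\right)\right) = \frac{6401 \left(6 - 2\right)}{54} = \frac{6401}{54} \cdot 4 = \frac{12802}{27}$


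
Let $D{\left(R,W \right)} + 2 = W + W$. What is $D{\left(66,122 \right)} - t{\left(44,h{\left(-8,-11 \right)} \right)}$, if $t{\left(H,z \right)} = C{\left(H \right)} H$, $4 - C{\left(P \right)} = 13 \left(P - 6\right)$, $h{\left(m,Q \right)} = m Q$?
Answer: $21802$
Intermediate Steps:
$h{\left(m,Q \right)} = Q m$
$C{\left(P \right)} = 82 - 13 P$ ($C{\left(P \right)} = 4 - 13 \left(P - 6\right) = 4 - 13 \left(-6 + P\right) = 4 - \left(-78 + 13 P\right) = 82 - 13 P$)
$t{\left(H,z \right)} = H \left(82 - 13 H\right)$ ($t{\left(H,z \right)} = \left(82 - 13 H\right) H = H \left(82 - 13 H\right)$)
$D{\left(R,W \right)} = -2 + 2 W$ ($D{\left(R,W \right)} = -2 + \left(W + W\right) = -2 + 2 W$)
$D{\left(66,122 \right)} - t{\left(44,h{\left(-8,-11 \right)} \right)} = \left(-2 + 2 \cdot 122\right) - 44 \left(82 - 572\right) = \left(-2 + 244\right) - 44 \left(82 - 572\right) = 242 - 44 \left(-490\right) = 242 - -21560 = 242 + 21560 = 21802$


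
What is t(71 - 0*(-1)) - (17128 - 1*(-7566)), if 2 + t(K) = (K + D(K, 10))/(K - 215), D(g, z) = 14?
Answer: -3556309/144 ≈ -24697.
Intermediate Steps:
t(K) = -2 + (14 + K)/(-215 + K) (t(K) = -2 + (K + 14)/(K - 215) = -2 + (14 + K)/(-215 + K))
t(71 - 0*(-1)) - (17128 - 1*(-7566)) = (444 - (71 - 0*(-1)))/(-215 + (71 - 0*(-1))) - (17128 - 1*(-7566)) = (444 - (71 - 0))/(-215 + (71 - 0)) - (17128 + 7566) = (444 - (71 - 1*0))/(-215 + (71 - 1*0)) - 1*24694 = (444 - (71 + 0))/(-215 + (71 + 0)) - 24694 = (444 - 1*71)/(-215 + 71) - 24694 = (444 - 71)/(-144) - 24694 = -1/144*373 - 24694 = -373/144 - 24694 = -3556309/144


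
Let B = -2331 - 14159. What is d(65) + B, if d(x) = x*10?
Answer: -15840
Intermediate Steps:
d(x) = 10*x
B = -16490
d(65) + B = 10*65 - 16490 = 650 - 16490 = -15840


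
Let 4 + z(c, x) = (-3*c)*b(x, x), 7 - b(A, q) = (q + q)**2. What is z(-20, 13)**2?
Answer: 1611540736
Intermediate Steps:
b(A, q) = 7 - 4*q**2 (b(A, q) = 7 - (q + q)**2 = 7 - (2*q)**2 = 7 - 4*q**2)
z(c, x) = -4 - 3*c*(7 - 4*x**2) (z(c, x) = -4 + (-3*c)*(7 - 4*x**2) = -4 - 3*c*(7 - 4*x**2))
z(-20, 13)**2 = (-4 + 3*(-20)*(-7 + 4*13**2))**2 = (-4 + 3*(-20)*(-7 + 4*169))**2 = (-4 + 3*(-20)*(-7 + 676))**2 = (-4 + 3*(-20)*669)**2 = (-4 - 40140)**2 = (-40144)**2 = 1611540736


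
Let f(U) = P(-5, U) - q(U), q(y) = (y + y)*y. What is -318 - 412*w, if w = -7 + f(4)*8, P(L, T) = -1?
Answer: 111334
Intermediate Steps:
q(y) = 2*y**2 (q(y) = (2*y)*y = 2*y**2)
f(U) = -1 - 2*U**2
w = -271 (w = -7 + (-1 - 2*4**2)*8 = -7 + (-1 - 2*16)*8 = -7 + (-1 - 32)*8 = -7 - 33*8 = -7 - 264 = -271)
-318 - 412*w = -318 - 412*(-271) = -318 + 111652 = 111334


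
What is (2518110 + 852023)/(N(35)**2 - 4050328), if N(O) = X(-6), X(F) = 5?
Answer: -3370133/4050303 ≈ -0.83207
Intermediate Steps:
N(O) = 5
(2518110 + 852023)/(N(35)**2 - 4050328) = (2518110 + 852023)/(5**2 - 4050328) = 3370133/(25 - 4050328) = 3370133/(-4050303) = 3370133*(-1/4050303) = -3370133/4050303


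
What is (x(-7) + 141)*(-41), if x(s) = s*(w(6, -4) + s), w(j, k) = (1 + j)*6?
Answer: 4264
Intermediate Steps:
w(j, k) = 6 + 6*j
x(s) = s*(42 + s) (x(s) = s*((6 + 6*6) + s) = s*((6 + 36) + s) = s*(42 + s))
(x(-7) + 141)*(-41) = (-7*(42 - 7) + 141)*(-41) = (-7*35 + 141)*(-41) = (-245 + 141)*(-41) = -104*(-41) = 4264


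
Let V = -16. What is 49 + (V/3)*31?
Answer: -349/3 ≈ -116.33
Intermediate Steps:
49 + (V/3)*31 = 49 - 16/3*31 = 49 - 496/3 = -349/3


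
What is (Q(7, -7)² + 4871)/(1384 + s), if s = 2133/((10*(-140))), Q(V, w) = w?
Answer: 6888000/1935467 ≈ 3.5588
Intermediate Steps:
s = -2133/1400 (s = 2133/(-1400) = 2133*(-1/1400) = -2133/1400 ≈ -1.5236)
(Q(7, -7)² + 4871)/(1384 + s) = ((-7)² + 4871)/(1384 - 2133/1400) = (49 + 4871)/(1935467/1400) = 4920*(1400/1935467) = 6888000/1935467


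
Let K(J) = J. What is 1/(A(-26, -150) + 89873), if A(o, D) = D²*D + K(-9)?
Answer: -1/3285136 ≈ -3.0440e-7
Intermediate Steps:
A(o, D) = -9 + D³ (A(o, D) = D²*D - 9 = D³ - 9 = -9 + D³)
1/(A(-26, -150) + 89873) = 1/((-9 + (-150)³) + 89873) = 1/((-9 - 3375000) + 89873) = 1/(-3375009 + 89873) = 1/(-3285136) = -1/3285136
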